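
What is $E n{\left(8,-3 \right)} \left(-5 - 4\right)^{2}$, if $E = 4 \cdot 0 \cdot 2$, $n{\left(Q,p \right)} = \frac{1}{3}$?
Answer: $0$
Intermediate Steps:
$n{\left(Q,p \right)} = \frac{1}{3}$
$E = 0$ ($E = 0 \cdot 2 = 0$)
$E n{\left(8,-3 \right)} \left(-5 - 4\right)^{2} = 0 \cdot \frac{1}{3} \left(-5 - 4\right)^{2} = 0 \left(-9\right)^{2} = 0 \cdot 81 = 0$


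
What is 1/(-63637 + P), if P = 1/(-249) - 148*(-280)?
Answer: -249/5527054 ≈ -4.5051e-5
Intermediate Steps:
P = 10318559/249 (P = -1/249 + 41440 = 10318559/249 ≈ 41440.)
1/(-63637 + P) = 1/(-63637 + 10318559/249) = 1/(-5527054/249) = -249/5527054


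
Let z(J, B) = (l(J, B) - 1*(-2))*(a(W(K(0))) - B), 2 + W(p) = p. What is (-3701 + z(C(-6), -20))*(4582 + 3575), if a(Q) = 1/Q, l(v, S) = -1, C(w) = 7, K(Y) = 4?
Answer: -60043677/2 ≈ -3.0022e+7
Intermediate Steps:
W(p) = -2 + p
z(J, B) = ½ - B (z(J, B) = (-1 - 1*(-2))*(1/(-2 + 4) - B) = (-1 + 2)*(1/2 - B) = 1*(½ - B) = ½ - B)
(-3701 + z(C(-6), -20))*(4582 + 3575) = (-3701 + (½ - 1*(-20)))*(4582 + 3575) = (-3701 + (½ + 20))*8157 = (-3701 + 41/2)*8157 = -7361/2*8157 = -60043677/2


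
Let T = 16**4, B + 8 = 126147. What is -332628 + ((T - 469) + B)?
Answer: -141422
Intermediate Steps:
B = 126139 (B = -8 + 126147 = 126139)
T = 65536
-332628 + ((T - 469) + B) = -332628 + ((65536 - 469) + 126139) = -332628 + (65067 + 126139) = -332628 + 191206 = -141422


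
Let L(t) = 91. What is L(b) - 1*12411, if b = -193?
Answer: -12320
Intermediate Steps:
L(b) - 1*12411 = 91 - 1*12411 = 91 - 12411 = -12320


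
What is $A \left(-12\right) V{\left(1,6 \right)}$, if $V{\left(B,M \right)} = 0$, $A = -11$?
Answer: $0$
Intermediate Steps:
$A \left(-12\right) V{\left(1,6 \right)} = \left(-11\right) \left(-12\right) 0 = 132 \cdot 0 = 0$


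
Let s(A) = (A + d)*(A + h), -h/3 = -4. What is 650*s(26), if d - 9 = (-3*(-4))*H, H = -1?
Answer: 568100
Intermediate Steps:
d = -3 (d = 9 - 3*(-4)*(-1) = 9 + 12*(-1) = 9 - 12 = -3)
h = 12 (h = -3*(-4) = 12)
s(A) = (-3 + A)*(12 + A) (s(A) = (A - 3)*(A + 12) = (-3 + A)*(12 + A))
650*s(26) = 650*(-36 + 26² + 9*26) = 650*(-36 + 676 + 234) = 650*874 = 568100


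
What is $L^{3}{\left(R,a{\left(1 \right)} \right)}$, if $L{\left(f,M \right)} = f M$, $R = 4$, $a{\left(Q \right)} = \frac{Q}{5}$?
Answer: $\frac{64}{125} \approx 0.512$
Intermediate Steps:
$a{\left(Q \right)} = \frac{Q}{5}$ ($a{\left(Q \right)} = Q \frac{1}{5} = \frac{Q}{5}$)
$L{\left(f,M \right)} = M f$
$L^{3}{\left(R,a{\left(1 \right)} \right)} = \left(\frac{1}{5} \cdot 1 \cdot 4\right)^{3} = \left(\frac{1}{5} \cdot 4\right)^{3} = \left(\frac{4}{5}\right)^{3} = \frac{64}{125}$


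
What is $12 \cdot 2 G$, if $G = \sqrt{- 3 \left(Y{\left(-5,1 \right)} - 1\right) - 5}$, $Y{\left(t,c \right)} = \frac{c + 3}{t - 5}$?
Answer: $\frac{48 i \sqrt{5}}{5} \approx 21.466 i$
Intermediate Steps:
$Y{\left(t,c \right)} = \frac{3 + c}{-5 + t}$
$G = \frac{2 i \sqrt{5}}{5}$ ($G = \sqrt{- 3 \left(\frac{3 + 1}{-5 - 5} - 1\right) - 5} = \sqrt{- 3 \left(\frac{1}{-10} \cdot 4 - 1\right) - 5} = \sqrt{- 3 \left(\left(- \frac{1}{10}\right) 4 - 1\right) - 5} = \sqrt{- 3 \left(- \frac{2}{5} - 1\right) - 5} = \sqrt{\left(-3\right) \left(- \frac{7}{5}\right) - 5} = \sqrt{\frac{21}{5} - 5} = \sqrt{- \frac{4}{5}} = \frac{2 i \sqrt{5}}{5} \approx 0.89443 i$)
$12 \cdot 2 G = 12 \cdot 2 \frac{2 i \sqrt{5}}{5} = 24 \frac{2 i \sqrt{5}}{5} = \frac{48 i \sqrt{5}}{5}$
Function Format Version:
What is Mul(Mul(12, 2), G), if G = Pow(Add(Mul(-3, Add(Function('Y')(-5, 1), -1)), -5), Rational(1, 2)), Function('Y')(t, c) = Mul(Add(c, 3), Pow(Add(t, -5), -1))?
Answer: Mul(Rational(48, 5), I, Pow(5, Rational(1, 2))) ≈ Mul(21.466, I)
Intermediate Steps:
Function('Y')(t, c) = Mul(Pow(Add(-5, t), -1), Add(3, c)) (Function('Y')(t, c) = Mul(Add(3, c), Pow(Add(-5, t), -1)) = Mul(Pow(Add(-5, t), -1), Add(3, c)))
G = Mul(Rational(2, 5), I, Pow(5, Rational(1, 2))) (G = Pow(Add(Mul(-3, Add(Mul(Pow(Add(-5, -5), -1), Add(3, 1)), -1)), -5), Rational(1, 2)) = Pow(Add(Mul(-3, Add(Mul(Pow(-10, -1), 4), -1)), -5), Rational(1, 2)) = Pow(Add(Mul(-3, Add(Mul(Rational(-1, 10), 4), -1)), -5), Rational(1, 2)) = Pow(Add(Mul(-3, Add(Rational(-2, 5), -1)), -5), Rational(1, 2)) = Pow(Add(Mul(-3, Rational(-7, 5)), -5), Rational(1, 2)) = Pow(Add(Rational(21, 5), -5), Rational(1, 2)) = Pow(Rational(-4, 5), Rational(1, 2)) = Mul(Rational(2, 5), I, Pow(5, Rational(1, 2))) ≈ Mul(0.89443, I))
Mul(Mul(12, 2), G) = Mul(Mul(12, 2), Mul(Rational(2, 5), I, Pow(5, Rational(1, 2)))) = Mul(24, Mul(Rational(2, 5), I, Pow(5, Rational(1, 2)))) = Mul(Rational(48, 5), I, Pow(5, Rational(1, 2)))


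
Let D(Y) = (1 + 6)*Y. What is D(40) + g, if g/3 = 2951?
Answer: 9133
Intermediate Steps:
D(Y) = 7*Y
g = 8853 (g = 3*2951 = 8853)
D(40) + g = 7*40 + 8853 = 280 + 8853 = 9133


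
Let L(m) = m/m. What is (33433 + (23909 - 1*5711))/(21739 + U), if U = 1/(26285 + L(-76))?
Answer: 1357172466/571431355 ≈ 2.3750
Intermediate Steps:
L(m) = 1
U = 1/26286 (U = 1/(26285 + 1) = 1/26286 ≈ 3.8043e-5)
(33433 + (23909 - 1*5711))/(21739 + U) = (33433 + (23909 - 1*5711))/(21739 + 1/26286) = (33433 + (23909 - 5711))/(571431355/26286) = (33433 + 18198)*(26286/571431355) = 51631*(26286/571431355) = 1357172466/571431355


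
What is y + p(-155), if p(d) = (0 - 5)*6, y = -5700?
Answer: -5730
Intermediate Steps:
p(d) = -30 (p(d) = -5*6 = -30)
y + p(-155) = -5700 - 30 = -5730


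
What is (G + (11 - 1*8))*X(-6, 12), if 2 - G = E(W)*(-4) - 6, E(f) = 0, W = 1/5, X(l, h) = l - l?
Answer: 0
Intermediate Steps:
X(l, h) = 0
W = ⅕ ≈ 0.20000
G = 8 (G = 2 - (0*(-4) - 6) = 2 - (0 - 6) = 2 - 1*(-6) = 2 + 6 = 8)
(G + (11 - 1*8))*X(-6, 12) = (8 + (11 - 1*8))*0 = (8 + (11 - 8))*0 = (8 + 3)*0 = 11*0 = 0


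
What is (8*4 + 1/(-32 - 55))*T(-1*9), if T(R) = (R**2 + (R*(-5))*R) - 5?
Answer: -915607/87 ≈ -10524.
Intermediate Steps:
T(R) = -5 - 4*R**2 (T(R) = (R**2 + (-5*R)*R) - 5 = (R**2 - 5*R**2) - 5 = -4*R**2 - 5 = -5 - 4*R**2)
(8*4 + 1/(-32 - 55))*T(-1*9) = (8*4 + 1/(-32 - 55))*(-5 - 4*(-1*9)**2) = (32 + 1/(-87))*(-5 - 4*(-9)**2) = (32 - 1/87)*(-5 - 4*81) = 2783*(-5 - 324)/87 = (2783/87)*(-329) = -915607/87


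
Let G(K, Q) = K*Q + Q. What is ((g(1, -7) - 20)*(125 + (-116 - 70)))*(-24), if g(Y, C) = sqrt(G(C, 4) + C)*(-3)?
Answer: -29280 - 4392*I*sqrt(31) ≈ -29280.0 - 24454.0*I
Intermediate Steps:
G(K, Q) = Q + K*Q
g(Y, C) = -3*sqrt(4 + 5*C) (g(Y, C) = sqrt(4*(1 + C) + C)*(-3) = sqrt((4 + 4*C) + C)*(-3) = sqrt(4 + 5*C)*(-3) = -3*sqrt(4 + 5*C))
((g(1, -7) - 20)*(125 + (-116 - 70)))*(-24) = ((-3*sqrt(4 + 5*(-7)) - 20)*(125 + (-116 - 70)))*(-24) = ((-3*sqrt(4 - 35) - 20)*(125 - 186))*(-24) = ((-3*I*sqrt(31) - 20)*(-61))*(-24) = ((-20 - 3*I*sqrt(31))*(-61))*(-24) = (1220 + 183*I*sqrt(31))*(-24) = -29280 - 4392*I*sqrt(31)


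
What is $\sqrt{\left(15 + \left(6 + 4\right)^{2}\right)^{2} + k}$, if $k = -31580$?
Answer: $i \sqrt{18355} \approx 135.48 i$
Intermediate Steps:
$\sqrt{\left(15 + \left(6 + 4\right)^{2}\right)^{2} + k} = \sqrt{\left(15 + \left(6 + 4\right)^{2}\right)^{2} - 31580} = \sqrt{\left(15 + 10^{2}\right)^{2} - 31580} = \sqrt{\left(15 + 100\right)^{2} - 31580} = \sqrt{115^{2} - 31580} = \sqrt{13225 - 31580} = \sqrt{-18355} = i \sqrt{18355}$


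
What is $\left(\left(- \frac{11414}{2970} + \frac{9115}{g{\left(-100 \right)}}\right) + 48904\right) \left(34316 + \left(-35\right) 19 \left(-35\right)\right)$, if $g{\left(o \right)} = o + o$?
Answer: $\frac{1237977059589}{440} \approx 2.8136 \cdot 10^{9}$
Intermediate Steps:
$g{\left(o \right)} = 2 o$
$\left(\left(- \frac{11414}{2970} + \frac{9115}{g{\left(-100 \right)}}\right) + 48904\right) \left(34316 + \left(-35\right) 19 \left(-35\right)\right) = \left(\left(- \frac{11414}{2970} + \frac{9115}{2 \left(-100\right)}\right) + 48904\right) \left(34316 + \left(-35\right) 19 \left(-35\right)\right) = \left(\left(\left(-11414\right) \frac{1}{2970} + \frac{9115}{-200}\right) + 48904\right) \left(34316 - -23275\right) = \left(\left(- \frac{5707}{1485} + 9115 \left(- \frac{1}{200}\right)\right) + 48904\right) \left(34316 + 23275\right) = \left(\left(- \frac{5707}{1485} - \frac{1823}{40}\right) + 48904\right) 57591 = \left(- \frac{587087}{11880} + 48904\right) 57591 = \frac{580392433}{11880} \cdot 57591 = \frac{1237977059589}{440}$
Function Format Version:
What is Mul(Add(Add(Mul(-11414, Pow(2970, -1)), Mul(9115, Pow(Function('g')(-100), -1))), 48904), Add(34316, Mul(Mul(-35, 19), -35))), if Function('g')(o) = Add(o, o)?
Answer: Rational(1237977059589, 440) ≈ 2.8136e+9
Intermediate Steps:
Function('g')(o) = Mul(2, o)
Mul(Add(Add(Mul(-11414, Pow(2970, -1)), Mul(9115, Pow(Function('g')(-100), -1))), 48904), Add(34316, Mul(Mul(-35, 19), -35))) = Mul(Add(Add(Mul(-11414, Pow(2970, -1)), Mul(9115, Pow(Mul(2, -100), -1))), 48904), Add(34316, Mul(Mul(-35, 19), -35))) = Mul(Add(Add(Mul(-11414, Rational(1, 2970)), Mul(9115, Pow(-200, -1))), 48904), Add(34316, Mul(-665, -35))) = Mul(Add(Add(Rational(-5707, 1485), Mul(9115, Rational(-1, 200))), 48904), Add(34316, 23275)) = Mul(Add(Add(Rational(-5707, 1485), Rational(-1823, 40)), 48904), 57591) = Mul(Add(Rational(-587087, 11880), 48904), 57591) = Mul(Rational(580392433, 11880), 57591) = Rational(1237977059589, 440)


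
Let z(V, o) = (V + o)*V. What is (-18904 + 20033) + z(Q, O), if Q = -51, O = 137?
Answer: -3257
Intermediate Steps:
z(V, o) = V*(V + o)
(-18904 + 20033) + z(Q, O) = (-18904 + 20033) - 51*(-51 + 137) = 1129 - 51*86 = 1129 - 4386 = -3257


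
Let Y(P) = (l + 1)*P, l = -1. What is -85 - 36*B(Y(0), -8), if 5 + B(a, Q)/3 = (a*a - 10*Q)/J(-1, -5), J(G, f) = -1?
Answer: 9095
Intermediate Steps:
Y(P) = 0 (Y(P) = (-1 + 1)*P = 0*P = 0)
B(a, Q) = -15 - 3*a² + 30*Q (B(a, Q) = -15 + 3*((a*a - 10*Q)/(-1)) = -15 + 3*((a² - 10*Q)*(-1)) = -15 + 3*(-a² + 10*Q) = -15 + (-3*a² + 30*Q) = -15 - 3*a² + 30*Q)
-85 - 36*B(Y(0), -8) = -85 - 36*(-15 - 3*0² + 30*(-8)) = -85 - 36*(-15 - 3*0 - 240) = -85 - 36*(-15 + 0 - 240) = -85 - 36*(-255) = -85 + 9180 = 9095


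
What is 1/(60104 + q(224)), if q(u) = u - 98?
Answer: 1/60230 ≈ 1.6603e-5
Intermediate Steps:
q(u) = -98 + u
1/(60104 + q(224)) = 1/(60104 + (-98 + 224)) = 1/(60104 + 126) = 1/60230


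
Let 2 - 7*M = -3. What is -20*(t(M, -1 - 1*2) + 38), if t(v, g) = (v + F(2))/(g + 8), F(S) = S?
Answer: -5396/7 ≈ -770.86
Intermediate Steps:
M = 5/7 (M = 2/7 - 1/7*(-3) = 2/7 + 3/7 = 5/7 ≈ 0.71429)
t(v, g) = (2 + v)/(8 + g) (t(v, g) = (v + 2)/(g + 8) = (2 + v)/(8 + g))
-20*(t(M, -1 - 1*2) + 38) = -20*((2 + 5/7)/(8 + (-1 - 1*2)) + 38) = -20*((19/7)/(8 + (-1 - 2)) + 38) = -20*((19/7)/(8 - 3) + 38) = -20*((19/7)/5 + 38) = -20*((1/5)*(19/7) + 38) = -20*(19/35 + 38) = -20*1349/35 = -5396/7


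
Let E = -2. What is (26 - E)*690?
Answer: 19320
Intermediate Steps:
(26 - E)*690 = (26 - 1*(-2))*690 = (26 + 2)*690 = 28*690 = 19320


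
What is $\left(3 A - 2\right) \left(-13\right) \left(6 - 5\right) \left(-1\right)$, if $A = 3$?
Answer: $91$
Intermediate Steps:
$\left(3 A - 2\right) \left(-13\right) \left(6 - 5\right) \left(-1\right) = \left(3 \cdot 3 - 2\right) \left(-13\right) \left(6 - 5\right) \left(-1\right) = \left(9 - 2\right) \left(-13\right) 1 \left(-1\right) = 7 \left(-13\right) \left(-1\right) = \left(-91\right) \left(-1\right) = 91$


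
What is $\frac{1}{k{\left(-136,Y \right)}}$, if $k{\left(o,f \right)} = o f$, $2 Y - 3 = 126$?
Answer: $- \frac{1}{8772} \approx -0.000114$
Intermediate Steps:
$Y = \frac{129}{2}$ ($Y = \frac{3}{2} + \frac{1}{2} \cdot 126 = \frac{3}{2} + 63 = \frac{129}{2} \approx 64.5$)
$k{\left(o,f \right)} = f o$
$\frac{1}{k{\left(-136,Y \right)}} = \frac{1}{\frac{129}{2} \left(-136\right)} = \frac{1}{-8772} = - \frac{1}{8772}$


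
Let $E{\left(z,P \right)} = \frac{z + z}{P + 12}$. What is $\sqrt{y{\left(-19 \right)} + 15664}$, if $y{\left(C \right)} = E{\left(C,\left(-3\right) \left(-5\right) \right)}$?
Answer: $\frac{\sqrt{1268670}}{9} \approx 125.15$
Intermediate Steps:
$E{\left(z,P \right)} = \frac{2 z}{12 + P}$
$y{\left(C \right)} = \frac{2 C}{27}$ ($y{\left(C \right)} = \frac{2 C}{12 - -15} = \frac{2 C}{12 + 15} = \frac{2 C}{27}$)
$\sqrt{y{\left(-19 \right)} + 15664} = \sqrt{\frac{2}{27} \left(-19\right) + 15664} = \sqrt{- \frac{38}{27} + 15664} = \sqrt{\frac{422890}{27}} = \frac{\sqrt{1268670}}{9}$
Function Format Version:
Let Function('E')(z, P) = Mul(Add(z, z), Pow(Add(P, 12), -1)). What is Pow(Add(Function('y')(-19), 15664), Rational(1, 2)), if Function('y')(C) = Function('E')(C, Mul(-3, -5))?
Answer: Mul(Rational(1, 9), Pow(1268670, Rational(1, 2))) ≈ 125.15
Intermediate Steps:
Function('E')(z, P) = Mul(2, z, Pow(Add(12, P), -1)) (Function('E')(z, P) = Mul(Mul(2, z), Pow(Add(12, P), -1)) = Mul(2, z, Pow(Add(12, P), -1)))
Function('y')(C) = Mul(Rational(2, 27), C) (Function('y')(C) = Mul(2, C, Pow(Add(12, Mul(-3, -5)), -1)) = Mul(2, C, Pow(Add(12, 15), -1)) = Mul(2, C, Pow(27, -1)) = Mul(2, C, Rational(1, 27)) = Mul(Rational(2, 27), C))
Pow(Add(Function('y')(-19), 15664), Rational(1, 2)) = Pow(Add(Mul(Rational(2, 27), -19), 15664), Rational(1, 2)) = Pow(Add(Rational(-38, 27), 15664), Rational(1, 2)) = Pow(Rational(422890, 27), Rational(1, 2)) = Mul(Rational(1, 9), Pow(1268670, Rational(1, 2)))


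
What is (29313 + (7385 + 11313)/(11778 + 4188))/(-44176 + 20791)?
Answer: -234015028/186682455 ≈ -1.2535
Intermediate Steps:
(29313 + (7385 + 11313)/(11778 + 4188))/(-44176 + 20791) = (29313 + 18698/15966)/(-23385) = (29313 + 18698*(1/15966))*(-1/23385) = (29313 + 9349/7983)*(-1/23385) = (234015028/7983)*(-1/23385) = -234015028/186682455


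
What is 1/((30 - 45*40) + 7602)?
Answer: 1/5832 ≈ 0.00017147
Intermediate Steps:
1/((30 - 45*40) + 7602) = 1/((30 - 1800) + 7602) = 1/(-1770 + 7602) = 1/5832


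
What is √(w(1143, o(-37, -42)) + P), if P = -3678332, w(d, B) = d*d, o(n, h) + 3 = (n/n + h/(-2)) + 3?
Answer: I*√2371883 ≈ 1540.1*I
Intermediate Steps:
o(n, h) = 1 - h/2 (o(n, h) = -3 + ((n/n + h/(-2)) + 3) = -3 + ((1 + h*(-½)) + 3) = -3 + ((1 - h/2) + 3) = -3 + (4 - h/2) = 1 - h/2)
w(d, B) = d²
√(w(1143, o(-37, -42)) + P) = √(1143² - 3678332) = √(1306449 - 3678332) = √(-2371883) = I*√2371883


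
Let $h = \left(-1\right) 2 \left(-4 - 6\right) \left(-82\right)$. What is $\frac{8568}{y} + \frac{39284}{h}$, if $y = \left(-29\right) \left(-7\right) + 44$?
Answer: $\frac{1087093}{101270} \approx 10.735$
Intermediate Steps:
$h = -1640$ ($h = \left(-2\right) \left(-10\right) \left(-82\right) = 20 \left(-82\right) = -1640$)
$y = 247$ ($y = 203 + 44 = 247$)
$\frac{8568}{y} + \frac{39284}{h} = \frac{8568}{247} + \frac{39284}{-1640} = 8568 \cdot \frac{1}{247} + 39284 \left(- \frac{1}{1640}\right) = \frac{8568}{247} - \frac{9821}{410} = \frac{1087093}{101270}$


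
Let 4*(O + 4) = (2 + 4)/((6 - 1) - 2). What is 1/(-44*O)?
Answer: 1/154 ≈ 0.0064935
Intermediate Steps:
O = -7/2 (O = -4 + ((2 + 4)/((6 - 1) - 2))/4 = -4 + (6/(5 - 2))/4 = -4 + (6/3)/4 = -4 + (6*(⅓))/4 = -4 + (¼)*2 = -4 + ½ = -7/2 ≈ -3.5000)
1/(-44*O) = 1/(-44*(-7/2)) = 1/154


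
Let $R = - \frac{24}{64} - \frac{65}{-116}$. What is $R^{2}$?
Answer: $\frac{1849}{53824} \approx 0.034353$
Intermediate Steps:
$R = \frac{43}{232}$ ($R = \left(-24\right) \frac{1}{64} - - \frac{65}{116} = - \frac{3}{8} + \frac{65}{116} = \frac{43}{232} \approx 0.18534$)
$R^{2} = \left(\frac{43}{232}\right)^{2} = \frac{1849}{53824}$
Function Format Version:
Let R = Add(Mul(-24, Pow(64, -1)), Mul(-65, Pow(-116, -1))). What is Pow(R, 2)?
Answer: Rational(1849, 53824) ≈ 0.034353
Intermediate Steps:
R = Rational(43, 232) (R = Add(Mul(-24, Rational(1, 64)), Mul(-65, Rational(-1, 116))) = Add(Rational(-3, 8), Rational(65, 116)) = Rational(43, 232) ≈ 0.18534)
Pow(R, 2) = Pow(Rational(43, 232), 2) = Rational(1849, 53824)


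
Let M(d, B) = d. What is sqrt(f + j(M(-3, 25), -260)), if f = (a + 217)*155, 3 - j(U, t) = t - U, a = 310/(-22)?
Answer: 2*sqrt(959255)/11 ≈ 178.08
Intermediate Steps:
a = -155/11 (a = 310*(-1/22) = -155/11 ≈ -14.091)
j(U, t) = 3 + U - t (j(U, t) = 3 - (t - U) = 3 + (U - t) = 3 + U - t)
f = 345960/11 (f = (-155/11 + 217)*155 = (2232/11)*155 = 345960/11 ≈ 31451.)
sqrt(f + j(M(-3, 25), -260)) = sqrt(345960/11 + (3 - 3 - 1*(-260))) = sqrt(345960/11 + (3 - 3 + 260)) = sqrt(345960/11 + 260) = sqrt(348820/11) = 2*sqrt(959255)/11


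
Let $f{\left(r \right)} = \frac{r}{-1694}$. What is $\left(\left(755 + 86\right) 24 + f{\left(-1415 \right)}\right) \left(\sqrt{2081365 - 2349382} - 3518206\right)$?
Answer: $- \frac{60149204139433}{847} + \frac{34193111 i \sqrt{268017}}{1694} \approx -7.1014 \cdot 10^{10} + 1.045 \cdot 10^{7} i$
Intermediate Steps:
$f{\left(r \right)} = - \frac{r}{1694}$ ($f{\left(r \right)} = r \left(- \frac{1}{1694}\right) = - \frac{r}{1694}$)
$\left(\left(755 + 86\right) 24 + f{\left(-1415 \right)}\right) \left(\sqrt{2081365 - 2349382} - 3518206\right) = \left(\left(755 + 86\right) 24 - - \frac{1415}{1694}\right) \left(\sqrt{2081365 - 2349382} - 3518206\right) = \left(841 \cdot 24 + \frac{1415}{1694}\right) \left(\sqrt{-268017} - 3518206\right) = \left(20184 + \frac{1415}{1694}\right) \left(i \sqrt{268017} - 3518206\right) = \frac{34193111 \left(-3518206 + i \sqrt{268017}\right)}{1694} = - \frac{60149204139433}{847} + \frac{34193111 i \sqrt{268017}}{1694}$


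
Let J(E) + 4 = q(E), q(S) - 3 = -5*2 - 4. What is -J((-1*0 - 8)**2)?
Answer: 15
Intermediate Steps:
q(S) = -11 (q(S) = 3 + (-5*2 - 4) = 3 + (-10 - 4) = 3 - 14 = -11)
J(E) = -15 (J(E) = -4 - 11 = -15)
-J((-1*0 - 8)**2) = -1*(-15) = 15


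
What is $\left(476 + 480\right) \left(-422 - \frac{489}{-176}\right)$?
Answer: $- \frac{17634137}{44} \approx -4.0078 \cdot 10^{5}$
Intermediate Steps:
$\left(476 + 480\right) \left(-422 - \frac{489}{-176}\right) = 956 \left(-422 - - \frac{489}{176}\right) = 956 \left(-422 + \frac{489}{176}\right) = 956 \left(- \frac{73783}{176}\right) = - \frac{17634137}{44}$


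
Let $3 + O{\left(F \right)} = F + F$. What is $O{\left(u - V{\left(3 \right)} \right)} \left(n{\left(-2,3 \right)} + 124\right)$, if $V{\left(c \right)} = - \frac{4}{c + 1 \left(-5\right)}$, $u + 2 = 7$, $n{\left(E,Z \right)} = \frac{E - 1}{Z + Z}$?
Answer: $\frac{741}{2} \approx 370.5$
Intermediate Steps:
$n{\left(E,Z \right)} = \frac{-1 + E}{2 Z}$
$u = 5$ ($u = -2 + 7 = 5$)
$V{\left(c \right)} = - \frac{4}{-5 + c}$ ($V{\left(c \right)} = - \frac{4}{c - 5} = - \frac{4}{-5 + c}$)
$O{\left(F \right)} = -3 + 2 F$ ($O{\left(F \right)} = -3 + \left(F + F\right) = -3 + 2 F$)
$O{\left(u - V{\left(3 \right)} \right)} \left(n{\left(-2,3 \right)} + 124\right) = \left(-3 + 2 \left(5 - - \frac{4}{-5 + 3}\right)\right) \left(\frac{-1 - 2}{2 \cdot 3} + 124\right) = \left(-3 + 2 \left(5 - - \frac{4}{-2}\right)\right) \left(\frac{1}{2} \cdot \frac{1}{3} \left(-3\right) + 124\right) = \left(-3 + 2 \left(5 - \left(-4\right) \left(- \frac{1}{2}\right)\right)\right) \left(- \frac{1}{2} + 124\right) = \left(-3 + 2 \left(5 - 2\right)\right) \frac{247}{2} = \left(-3 + 2 \cdot 3\right) \frac{247}{2} = \left(-3 + 6\right) \frac{247}{2} = 3 \cdot \frac{247}{2} = \frac{741}{2}$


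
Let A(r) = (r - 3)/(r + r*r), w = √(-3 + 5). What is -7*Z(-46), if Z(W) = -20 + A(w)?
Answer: 168 - 35*√2/2 ≈ 143.25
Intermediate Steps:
w = √2 ≈ 1.4142
A(r) = (-3 + r)/(r + r²)
Z(W) = -20 + √2*(-3 + √2)/(2*(1 + √2)) (Z(W) = -20 + (-3 + √2)/((√2)*(1 + √2)) = -20 + (√2/2)*(-3 + √2)/(1 + √2) = -20 + √2*(-3 + √2)/(2*(1 + √2)))
-7*Z(-46) = -7*(-24 + 5*√2/2) = 168 - 35*√2/2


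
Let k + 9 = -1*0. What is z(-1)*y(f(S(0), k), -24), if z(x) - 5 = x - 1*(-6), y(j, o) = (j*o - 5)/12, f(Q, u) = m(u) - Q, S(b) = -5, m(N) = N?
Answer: 455/6 ≈ 75.833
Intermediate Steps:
k = -9 (k = -9 - 1*0 = -9 + 0 = -9)
f(Q, u) = u - Q
y(j, o) = -5/12 + j*o/12 (y(j, o) = (-5 + j*o)*(1/12) = -5/12 + j*o/12)
z(x) = 11 + x (z(x) = 5 + (x - 1*(-6)) = 5 + (x + 6) = 5 + (6 + x) = 11 + x)
z(-1)*y(f(S(0), k), -24) = (11 - 1)*(-5/12 + (1/12)*(-9 - 1*(-5))*(-24)) = 10*(-5/12 + (1/12)*(-9 + 5)*(-24)) = 10*(-5/12 + (1/12)*(-4)*(-24)) = 10*(-5/12 + 8) = 10*(91/12) = 455/6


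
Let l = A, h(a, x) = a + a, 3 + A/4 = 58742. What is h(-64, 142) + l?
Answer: 234828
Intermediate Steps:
A = 234956 (A = -12 + 4*58742 = -12 + 234968 = 234956)
h(a, x) = 2*a
l = 234956
h(-64, 142) + l = 2*(-64) + 234956 = -128 + 234956 = 234828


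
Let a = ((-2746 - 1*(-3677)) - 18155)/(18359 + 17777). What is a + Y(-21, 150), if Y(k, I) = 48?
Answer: 214663/4517 ≈ 47.523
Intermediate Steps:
a = -2153/4517 (a = ((-2746 + 3677) - 18155)/36136 = (931 - 18155)*(1/36136) = -17224*1/36136 = -2153/4517 ≈ -0.47664)
a + Y(-21, 150) = -2153/4517 + 48 = 214663/4517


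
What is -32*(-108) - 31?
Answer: 3425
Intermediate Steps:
-32*(-108) - 31 = 3456 - 31 = 3425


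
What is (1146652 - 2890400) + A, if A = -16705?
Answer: -1760453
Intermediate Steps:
(1146652 - 2890400) + A = (1146652 - 2890400) - 16705 = -1743748 - 16705 = -1760453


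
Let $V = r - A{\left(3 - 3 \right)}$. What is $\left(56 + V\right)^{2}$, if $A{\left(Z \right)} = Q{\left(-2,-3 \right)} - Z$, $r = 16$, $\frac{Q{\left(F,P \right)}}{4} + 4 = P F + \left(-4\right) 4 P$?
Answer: $16384$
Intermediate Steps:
$Q{\left(F,P \right)} = -16 - 64 P + 4 F P$ ($Q{\left(F,P \right)} = -16 + 4 \left(P F + \left(-4\right) 4 P\right) = -16 + 4 \left(F P - 16 P\right) = -16 + 4 \left(- 16 P + F P\right) = -16 + \left(- 64 P + 4 F P\right) = -16 - 64 P + 4 F P$)
$A{\left(Z \right)} = 200 - Z$ ($A{\left(Z \right)} = \left(-16 - -192 + 4 \left(-2\right) \left(-3\right)\right) - Z = \left(-16 + 192 + 24\right) - Z = 200 - Z$)
$V = -184$ ($V = 16 - \left(200 - \left(3 - 3\right)\right) = 16 - \left(200 - 0\right) = 16 - \left(200 + 0\right) = 16 - 200 = -184$)
$\left(56 + V\right)^{2} = \left(56 - 184\right)^{2} = \left(-128\right)^{2} = 16384$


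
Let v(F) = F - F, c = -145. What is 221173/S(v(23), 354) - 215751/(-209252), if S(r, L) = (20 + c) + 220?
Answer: 46301388941/19878940 ≈ 2329.2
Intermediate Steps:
v(F) = 0
S(r, L) = 95 (S(r, L) = (20 - 145) + 220 = -125 + 220 = 95)
221173/S(v(23), 354) - 215751/(-209252) = 221173/95 - 215751/(-209252) = 221173*(1/95) - 215751*(-1/209252) = 221173/95 + 215751/209252 = 46301388941/19878940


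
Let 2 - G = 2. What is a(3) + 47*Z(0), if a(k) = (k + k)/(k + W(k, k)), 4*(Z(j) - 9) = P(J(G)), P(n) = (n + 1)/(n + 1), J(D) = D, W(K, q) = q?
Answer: 1743/4 ≈ 435.75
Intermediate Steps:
G = 0 (G = 2 - 1*2 = 2 - 2 = 0)
P(n) = 1 (P(n) = (1 + n)/(1 + n) = 1)
Z(j) = 37/4 (Z(j) = 9 + (1/4)*1 = 9 + 1/4 = 37/4)
a(k) = 1 (a(k) = (k + k)/(k + k) = (2*k)/((2*k)) = (2*k)*(1/(2*k)) = 1)
a(3) + 47*Z(0) = 1 + 47*(37/4) = 1 + 1739/4 = 1743/4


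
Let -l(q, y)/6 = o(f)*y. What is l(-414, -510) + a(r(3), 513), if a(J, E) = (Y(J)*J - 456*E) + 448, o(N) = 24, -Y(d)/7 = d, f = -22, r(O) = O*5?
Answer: -161615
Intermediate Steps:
r(O) = 5*O
Y(d) = -7*d
a(J, E) = 448 - 456*E - 7*J² (a(J, E) = ((-7*J)*J - 456*E) + 448 = (-7*J² - 456*E) + 448 = (-456*E - 7*J²) + 448 = 448 - 456*E - 7*J²)
l(q, y) = -144*y
l(-414, -510) + a(r(3), 513) = -144*(-510) + (448 - 456*513 - 7*(5*3)²) = 73440 + (448 - 233928 - 7*15²) = 73440 + (448 - 233928 - 7*225) = 73440 + (448 - 233928 - 1575) = 73440 - 235055 = -161615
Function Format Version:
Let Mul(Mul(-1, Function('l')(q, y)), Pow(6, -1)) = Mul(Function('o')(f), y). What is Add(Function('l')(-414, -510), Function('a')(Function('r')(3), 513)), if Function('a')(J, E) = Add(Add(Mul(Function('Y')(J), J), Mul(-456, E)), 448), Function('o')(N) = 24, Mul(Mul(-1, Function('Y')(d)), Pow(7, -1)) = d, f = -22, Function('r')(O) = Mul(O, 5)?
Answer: -161615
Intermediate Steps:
Function('r')(O) = Mul(5, O)
Function('Y')(d) = Mul(-7, d)
Function('a')(J, E) = Add(448, Mul(-456, E), Mul(-7, Pow(J, 2))) (Function('a')(J, E) = Add(Add(Mul(Mul(-7, J), J), Mul(-456, E)), 448) = Add(Add(Mul(-7, Pow(J, 2)), Mul(-456, E)), 448) = Add(Add(Mul(-456, E), Mul(-7, Pow(J, 2))), 448) = Add(448, Mul(-456, E), Mul(-7, Pow(J, 2))))
Function('l')(q, y) = Mul(-144, y) (Function('l')(q, y) = Mul(-6, Mul(24, y)) = Mul(-144, y))
Add(Function('l')(-414, -510), Function('a')(Function('r')(3), 513)) = Add(Mul(-144, -510), Add(448, Mul(-456, 513), Mul(-7, Pow(Mul(5, 3), 2)))) = Add(73440, Add(448, -233928, Mul(-7, Pow(15, 2)))) = Add(73440, Add(448, -233928, Mul(-7, 225))) = Add(73440, Add(448, -233928, -1575)) = Add(73440, -235055) = -161615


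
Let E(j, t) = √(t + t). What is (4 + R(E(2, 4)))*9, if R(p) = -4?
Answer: 0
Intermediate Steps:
E(j, t) = √2*√t (E(j, t) = √(2*t) = √2*√t)
(4 + R(E(2, 4)))*9 = (4 - 4)*9 = 0*9 = 0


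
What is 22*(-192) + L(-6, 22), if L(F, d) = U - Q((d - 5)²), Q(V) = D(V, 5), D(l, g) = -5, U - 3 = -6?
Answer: -4222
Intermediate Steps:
U = -3 (U = 3 - 6 = -3)
Q(V) = -5
L(F, d) = 2 (L(F, d) = -3 - 1*(-5) = -3 + 5 = 2)
22*(-192) + L(-6, 22) = 22*(-192) + 2 = -4224 + 2 = -4222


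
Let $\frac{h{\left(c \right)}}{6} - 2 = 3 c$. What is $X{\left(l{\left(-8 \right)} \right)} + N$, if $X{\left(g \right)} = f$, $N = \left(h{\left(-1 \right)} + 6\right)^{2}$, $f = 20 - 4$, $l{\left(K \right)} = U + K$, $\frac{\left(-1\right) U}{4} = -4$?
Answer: $16$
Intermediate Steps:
$U = 16$ ($U = \left(-4\right) \left(-4\right) = 16$)
$h{\left(c \right)} = 12 + 18 c$ ($h{\left(c \right)} = 12 + 6 \cdot 3 c = 12 + 18 c$)
$l{\left(K \right)} = 16 + K$
$f = 16$ ($f = 20 - 4 = 16$)
$N = 0$ ($N = \left(\left(12 + 18 \left(-1\right)\right) + 6\right)^{2} = \left(\left(12 - 18\right) + 6\right)^{2} = \left(-6 + 6\right)^{2} = 0^{2} = 0$)
$X{\left(g \right)} = 16$
$X{\left(l{\left(-8 \right)} \right)} + N = 16 + 0 = 16$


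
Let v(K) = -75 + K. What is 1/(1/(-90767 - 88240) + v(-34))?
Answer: -179007/19511764 ≈ -0.0091743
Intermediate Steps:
1/(1/(-90767 - 88240) + v(-34)) = 1/(1/(-90767 - 88240) + (-75 - 34)) = 1/(1/(-179007) - 109) = 1/(-1/179007 - 109) = 1/(-19511764/179007) = -179007/19511764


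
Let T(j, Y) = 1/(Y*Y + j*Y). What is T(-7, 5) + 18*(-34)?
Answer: -6121/10 ≈ -612.10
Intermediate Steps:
T(j, Y) = 1/(Y² + Y*j)
T(-7, 5) + 18*(-34) = 1/(5*(5 - 7)) + 18*(-34) = (⅕)/(-2) - 612 = (⅕)*(-½) - 612 = -⅒ - 612 = -6121/10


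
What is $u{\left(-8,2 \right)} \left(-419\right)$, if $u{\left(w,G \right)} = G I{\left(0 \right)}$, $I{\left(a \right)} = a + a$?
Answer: $0$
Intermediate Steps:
$I{\left(a \right)} = 2 a$
$u{\left(w,G \right)} = 0$ ($u{\left(w,G \right)} = G 2 \cdot 0 = G 0 = 0$)
$u{\left(-8,2 \right)} \left(-419\right) = 0 \left(-419\right) = 0$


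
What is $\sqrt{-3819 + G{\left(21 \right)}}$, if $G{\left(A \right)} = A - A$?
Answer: $i \sqrt{3819} \approx 61.798 i$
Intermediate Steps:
$G{\left(A \right)} = 0$
$\sqrt{-3819 + G{\left(21 \right)}} = \sqrt{-3819 + 0} = \sqrt{-3819} = i \sqrt{3819}$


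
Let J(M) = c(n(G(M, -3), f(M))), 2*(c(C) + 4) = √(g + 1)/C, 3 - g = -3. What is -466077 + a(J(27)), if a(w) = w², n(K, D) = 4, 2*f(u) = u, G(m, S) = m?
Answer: -29827897/64 - √7 ≈ -4.6606e+5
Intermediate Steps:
g = 6 (g = 3 - 1*(-3) = 3 + 3 = 6)
f(u) = u/2
c(C) = -4 + √7/(2*C) (c(C) = -4 + (√(6 + 1)/C)/2 = -4 + (√7/C)/2 = -4 + √7/(2*C))
J(M) = -4 + √7/8 (J(M) = -4 + (½)*√7/4 = -4 + (½)*√7*(¼) = -4 + √7/8)
-466077 + a(J(27)) = -466077 + (-4 + √7/8)²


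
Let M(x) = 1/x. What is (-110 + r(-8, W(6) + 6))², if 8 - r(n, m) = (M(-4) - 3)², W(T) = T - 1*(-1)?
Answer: 3243601/256 ≈ 12670.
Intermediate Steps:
W(T) = 1 + T (W(T) = T + 1 = 1 + T)
r(n, m) = -41/16 (r(n, m) = 8 - (1/(-4) - 3)² = 8 - (-¼ - 3)² = 8 - (-13/4)² = 8 - 1*169/16 = 8 - 169/16 = -41/16)
(-110 + r(-8, W(6) + 6))² = (-110 - 41/16)² = (-1801/16)² = 3243601/256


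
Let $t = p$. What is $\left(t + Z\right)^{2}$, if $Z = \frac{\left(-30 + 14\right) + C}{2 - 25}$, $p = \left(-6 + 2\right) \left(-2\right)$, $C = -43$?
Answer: $\frac{59049}{529} \approx 111.62$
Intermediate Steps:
$p = 8$ ($p = \left(-4\right) \left(-2\right) = 8$)
$t = 8$
$Z = \frac{59}{23}$ ($Z = \frac{\left(-30 + 14\right) - 43}{2 - 25} = \frac{-16 - 43}{-23} = \left(-59\right) \left(- \frac{1}{23}\right) = \frac{59}{23} \approx 2.5652$)
$\left(t + Z\right)^{2} = \left(8 + \frac{59}{23}\right)^{2} = \left(\frac{243}{23}\right)^{2} = \frac{59049}{529}$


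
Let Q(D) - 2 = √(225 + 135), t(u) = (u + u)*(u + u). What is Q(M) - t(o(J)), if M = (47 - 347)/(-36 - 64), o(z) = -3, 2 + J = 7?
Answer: -34 + 6*√10 ≈ -15.026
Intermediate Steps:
J = 5 (J = -2 + 7 = 5)
M = 3 (M = -300/(-100) = -300*(-1/100) = 3)
t(u) = 4*u² (t(u) = (2*u)*(2*u) = 4*u²)
Q(D) = 2 + 6*√10 (Q(D) = 2 + √(225 + 135) = 2 + √360 = 2 + 6*√10)
Q(M) - t(o(J)) = (2 + 6*√10) - 4*(-3)² = (2 + 6*√10) - 4*9 = (2 + 6*√10) - 1*36 = (2 + 6*√10) - 36 = -34 + 6*√10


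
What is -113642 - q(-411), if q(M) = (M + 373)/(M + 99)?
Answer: -17728171/156 ≈ -1.1364e+5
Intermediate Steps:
q(M) = (373 + M)/(99 + M)
-113642 - q(-411) = -113642 - (373 - 411)/(99 - 411) = -113642 - (-38)/(-312) = -113642 - (-1)*(-38)/312 = -113642 - 1*19/156 = -113642 - 19/156 = -17728171/156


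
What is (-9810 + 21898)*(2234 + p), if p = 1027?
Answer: 39418968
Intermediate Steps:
(-9810 + 21898)*(2234 + p) = (-9810 + 21898)*(2234 + 1027) = 12088*3261 = 39418968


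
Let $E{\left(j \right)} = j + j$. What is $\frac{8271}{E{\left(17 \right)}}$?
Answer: $\frac{8271}{34} \approx 243.26$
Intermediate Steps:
$E{\left(j \right)} = 2 j$
$\frac{8271}{E{\left(17 \right)}} = \frac{8271}{2 \cdot 17} = \frac{8271}{34}$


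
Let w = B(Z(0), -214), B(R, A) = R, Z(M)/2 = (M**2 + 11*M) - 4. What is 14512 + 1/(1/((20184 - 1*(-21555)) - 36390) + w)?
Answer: 620977643/42791 ≈ 14512.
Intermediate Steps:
Z(M) = -8 + 2*M**2 + 22*M (Z(M) = 2*((M**2 + 11*M) - 4) = 2*(-4 + M**2 + 11*M) = -8 + 2*M**2 + 22*M)
w = -8 (w = -8 + 2*0**2 + 22*0 = -8 + 2*0 + 0 = -8 + 0 + 0 = -8)
14512 + 1/(1/((20184 - 1*(-21555)) - 36390) + w) = 14512 + 1/(1/((20184 - 1*(-21555)) - 36390) - 8) = 14512 + 1/(1/((20184 + 21555) - 36390) - 8) = 14512 + 1/(1/(41739 - 36390) - 8) = 14512 + 1/(1/5349 - 8) = 14512 + 1/(-42791/5349) = 14512 - 5349/42791 = 620977643/42791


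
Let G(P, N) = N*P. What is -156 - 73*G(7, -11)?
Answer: 5465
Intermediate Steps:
-156 - 73*G(7, -11) = -156 - (-803)*7 = -156 - 73*(-77) = -156 + 5621 = 5465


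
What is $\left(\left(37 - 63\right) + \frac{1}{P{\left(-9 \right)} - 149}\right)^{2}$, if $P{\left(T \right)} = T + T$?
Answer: $\frac{18861649}{27889} \approx 676.31$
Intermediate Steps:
$P{\left(T \right)} = 2 T$
$\left(\left(37 - 63\right) + \frac{1}{P{\left(-9 \right)} - 149}\right)^{2} = \left(\left(37 - 63\right) + \frac{1}{2 \left(-9\right) - 149}\right)^{2} = \left(\left(37 - 63\right) + \frac{1}{-18 - 149}\right)^{2} = \left(-26 + \frac{1}{-167}\right)^{2} = \left(-26 - \frac{1}{167}\right)^{2} = \left(- \frac{4343}{167}\right)^{2} = \frac{18861649}{27889}$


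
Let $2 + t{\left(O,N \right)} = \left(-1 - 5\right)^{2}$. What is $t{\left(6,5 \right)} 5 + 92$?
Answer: $262$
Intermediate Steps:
$t{\left(O,N \right)} = 34$ ($t{\left(O,N \right)} = -2 + \left(-1 - 5\right)^{2} = -2 + \left(-6\right)^{2} = -2 + 36 = 34$)
$t{\left(6,5 \right)} 5 + 92 = 34 \cdot 5 + 92 = 170 + 92 = 262$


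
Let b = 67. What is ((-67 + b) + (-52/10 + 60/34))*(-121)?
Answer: 35332/85 ≈ 415.67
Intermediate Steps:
((-67 + b) + (-52/10 + 60/34))*(-121) = ((-67 + 67) + (-52/10 + 60/34))*(-121) = (0 + (-52*⅒ + 60*(1/34)))*(-121) = (0 + (-26/5 + 30/17))*(-121) = (0 - 292/85)*(-121) = -292/85*(-121) = 35332/85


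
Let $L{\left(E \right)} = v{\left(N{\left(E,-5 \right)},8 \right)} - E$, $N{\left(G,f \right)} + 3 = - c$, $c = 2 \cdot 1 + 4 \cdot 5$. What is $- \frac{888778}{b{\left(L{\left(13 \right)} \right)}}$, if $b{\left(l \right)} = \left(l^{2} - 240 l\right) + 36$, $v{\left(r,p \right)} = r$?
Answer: $- \frac{444389}{5300} \approx -83.847$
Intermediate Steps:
$c = 22$ ($c = 2 + 20 = 22$)
$N{\left(G,f \right)} = -25$ ($N{\left(G,f \right)} = -3 - 22 = -25$)
$L{\left(E \right)} = -25 - E$
$b{\left(l \right)} = 36 + l^{2} - 240 l$
$- \frac{888778}{b{\left(L{\left(13 \right)} \right)}} = - \frac{888778}{36 + \left(-25 - 13\right)^{2} - 240 \left(-25 - 13\right)} = - \frac{888778}{36 + \left(-38\right)^{2} - -9120} = - \frac{888778}{36 + 1444 + 9120} = - \frac{888778}{10600} = \left(-888778\right) \frac{1}{10600} = - \frac{444389}{5300}$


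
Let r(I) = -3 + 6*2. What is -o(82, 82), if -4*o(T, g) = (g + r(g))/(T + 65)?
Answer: 13/84 ≈ 0.15476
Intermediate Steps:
r(I) = 9 (r(I) = -3 + 12 = 9)
o(T, g) = -(9 + g)/(4*(65 + T)) (o(T, g) = -(g + 9)/(4*(T + 65)) = -(9 + g)/(4*(65 + T)))
-o(82, 82) = -(-9 - 1*82)/(4*(65 + 82)) = -(-9 - 82)/(4*147) = -(-91)/(4*147) = -1*(-13/84) = 13/84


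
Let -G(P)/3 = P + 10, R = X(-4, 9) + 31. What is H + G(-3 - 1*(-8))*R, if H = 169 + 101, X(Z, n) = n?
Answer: -1530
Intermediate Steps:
H = 270
R = 40 (R = 9 + 31 = 40)
G(P) = -30 - 3*P (G(P) = -3*(P + 10) = -3*(10 + P) = -30 - 3*P)
H + G(-3 - 1*(-8))*R = 270 + (-30 - 3*(-3 - 1*(-8)))*40 = 270 + (-30 - 3*(-3 + 8))*40 = 270 + (-30 - 3*5)*40 = 270 + (-30 - 15)*40 = 270 - 45*40 = 270 - 1800 = -1530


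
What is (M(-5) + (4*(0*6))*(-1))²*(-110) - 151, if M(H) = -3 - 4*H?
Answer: -31941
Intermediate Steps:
(M(-5) + (4*(0*6))*(-1))²*(-110) - 151 = ((-3 - 4*(-5)) + (4*(0*6))*(-1))²*(-110) - 151 = ((-3 + 20) + (4*0)*(-1))²*(-110) - 151 = (17 + 0*(-1))²*(-110) - 151 = (17 + 0)²*(-110) - 151 = 17²*(-110) - 151 = 289*(-110) - 151 = -31790 - 151 = -31941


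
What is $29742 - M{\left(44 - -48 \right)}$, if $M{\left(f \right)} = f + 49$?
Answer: $29601$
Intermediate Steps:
$M{\left(f \right)} = 49 + f$
$29742 - M{\left(44 - -48 \right)} = 29742 - \left(49 + \left(44 - -48\right)\right) = 29742 - \left(49 + \left(44 + 48\right)\right) = 29742 - \left(49 + 92\right) = 29742 - 141 = 29601$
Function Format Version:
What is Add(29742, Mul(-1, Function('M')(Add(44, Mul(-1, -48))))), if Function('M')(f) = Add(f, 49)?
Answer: 29601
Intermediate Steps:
Function('M')(f) = Add(49, f)
Add(29742, Mul(-1, Function('M')(Add(44, Mul(-1, -48))))) = Add(29742, Mul(-1, Add(49, Add(44, Mul(-1, -48))))) = Add(29742, Mul(-1, Add(49, Add(44, 48)))) = Add(29742, Mul(-1, Add(49, 92))) = Add(29742, Mul(-1, 141)) = Add(29742, -141) = 29601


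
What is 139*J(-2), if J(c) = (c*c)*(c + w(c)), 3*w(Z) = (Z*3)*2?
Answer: -3336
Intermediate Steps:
w(Z) = 2*Z (w(Z) = ((Z*3)*2)/3 = ((3*Z)*2)/3 = (6*Z)/3 = 2*Z)
J(c) = 3*c³ (J(c) = (c*c)*(c + 2*c) = c²*(3*c) = 3*c³)
139*J(-2) = 139*(3*(-2)³) = 139*(3*(-8)) = 139*(-24) = -3336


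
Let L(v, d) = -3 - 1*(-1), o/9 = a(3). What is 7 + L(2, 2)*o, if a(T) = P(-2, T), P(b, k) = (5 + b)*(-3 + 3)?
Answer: 7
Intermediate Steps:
P(b, k) = 0 (P(b, k) = (5 + b)*0 = 0)
a(T) = 0
o = 0 (o = 9*0 = 0)
L(v, d) = -2 (L(v, d) = -3 + 1 = -2)
7 + L(2, 2)*o = 7 - 2*0 = 7 + 0 = 7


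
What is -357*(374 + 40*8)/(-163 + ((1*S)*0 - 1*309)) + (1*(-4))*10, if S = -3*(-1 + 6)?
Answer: 114439/236 ≈ 484.91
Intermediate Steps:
S = -15 (S = -3*5 = -15)
-357*(374 + 40*8)/(-163 + ((1*S)*0 - 1*309)) + (1*(-4))*10 = -357*(374 + 40*8)/(-163 + ((1*(-15))*0 - 1*309)) + (1*(-4))*10 = -357*(374 + 320)/(-163 + (-15*0 - 309)) - 4*10 = -247758/(-163 + (0 - 309)) - 40 = -247758/(-163 - 309) - 40 = -247758/(-472) - 40 = -247758*(-1)/472 - 40 = -357*(-347/236) - 40 = 123879/236 - 40 = 114439/236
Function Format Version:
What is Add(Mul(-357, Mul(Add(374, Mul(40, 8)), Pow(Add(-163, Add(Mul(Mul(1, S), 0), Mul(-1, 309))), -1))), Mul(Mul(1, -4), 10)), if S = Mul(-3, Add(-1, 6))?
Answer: Rational(114439, 236) ≈ 484.91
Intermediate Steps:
S = -15 (S = Mul(-3, 5) = -15)
Add(Mul(-357, Mul(Add(374, Mul(40, 8)), Pow(Add(-163, Add(Mul(Mul(1, S), 0), Mul(-1, 309))), -1))), Mul(Mul(1, -4), 10)) = Add(Mul(-357, Mul(Add(374, Mul(40, 8)), Pow(Add(-163, Add(Mul(Mul(1, -15), 0), Mul(-1, 309))), -1))), Mul(Mul(1, -4), 10)) = Add(Mul(-357, Mul(Add(374, 320), Pow(Add(-163, Add(Mul(-15, 0), -309)), -1))), Mul(-4, 10)) = Add(Mul(-357, Mul(694, Pow(Add(-163, Add(0, -309)), -1))), -40) = Add(Mul(-357, Mul(694, Pow(Add(-163, -309), -1))), -40) = Add(Mul(-357, Mul(694, Pow(-472, -1))), -40) = Add(Mul(-357, Mul(694, Rational(-1, 472))), -40) = Add(Mul(-357, Rational(-347, 236)), -40) = Add(Rational(123879, 236), -40) = Rational(114439, 236)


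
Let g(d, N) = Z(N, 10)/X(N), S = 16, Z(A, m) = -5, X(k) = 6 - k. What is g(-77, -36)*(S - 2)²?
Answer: -70/3 ≈ -23.333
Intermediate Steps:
g(d, N) = -5/(6 - N)
g(-77, -36)*(S - 2)² = (5/(-6 - 36))*(16 - 2)² = (5/(-42))*14² = (5*(-1/42))*196 = -5/42*196 = -70/3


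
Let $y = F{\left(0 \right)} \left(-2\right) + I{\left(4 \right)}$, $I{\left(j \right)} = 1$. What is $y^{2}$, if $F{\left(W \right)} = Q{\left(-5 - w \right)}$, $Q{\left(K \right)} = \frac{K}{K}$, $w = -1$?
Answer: $1$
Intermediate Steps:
$Q{\left(K \right)} = 1$
$F{\left(W \right)} = 1$
$y = -1$ ($y = 1 \left(-2\right) + 1 = -2 + 1 = -1$)
$y^{2} = \left(-1\right)^{2} = 1$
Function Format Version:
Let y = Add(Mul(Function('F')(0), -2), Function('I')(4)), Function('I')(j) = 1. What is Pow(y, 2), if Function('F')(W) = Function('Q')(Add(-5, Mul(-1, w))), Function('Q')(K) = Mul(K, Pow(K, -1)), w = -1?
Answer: 1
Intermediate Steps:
Function('Q')(K) = 1
Function('F')(W) = 1
y = -1 (y = Add(Mul(1, -2), 1) = Add(-2, 1) = -1)
Pow(y, 2) = Pow(-1, 2) = 1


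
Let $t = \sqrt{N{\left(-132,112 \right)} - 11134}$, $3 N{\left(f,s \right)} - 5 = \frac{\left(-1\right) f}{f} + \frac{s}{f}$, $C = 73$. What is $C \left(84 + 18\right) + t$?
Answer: $7446 + \frac{i \sqrt{12123782}}{33} \approx 7446.0 + 105.51 i$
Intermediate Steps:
$N{\left(f,s \right)} = \frac{4}{3} + \frac{s}{3 f}$ ($N{\left(f,s \right)} = \frac{5}{3} + \frac{\frac{\left(-1\right) f}{f} + \frac{s}{f}}{3} = \frac{5}{3} + \frac{-1 + \frac{s}{f}}{3} = \frac{5}{3} - \left(\frac{1}{3} - \frac{s}{3 f}\right) = \frac{4}{3} + \frac{s}{3 f}$)
$t = \frac{i \sqrt{12123782}}{33}$ ($t = \sqrt{\frac{112 + 4 \left(-132\right)}{3 \left(-132\right)} - 11134} = \sqrt{\frac{1}{3} \left(- \frac{1}{132}\right) \left(112 - 528\right) - 11134} = \sqrt{\frac{1}{3} \left(- \frac{1}{132}\right) \left(-416\right) - 11134} = \sqrt{\frac{104}{99} - 11134} = \sqrt{- \frac{1102162}{99}} = \frac{i \sqrt{12123782}}{33} \approx 105.51 i$)
$C \left(84 + 18\right) + t = 73 \left(84 + 18\right) + \frac{i \sqrt{12123782}}{33} = 73 \cdot 102 + \frac{i \sqrt{12123782}}{33} = 7446 + \frac{i \sqrt{12123782}}{33}$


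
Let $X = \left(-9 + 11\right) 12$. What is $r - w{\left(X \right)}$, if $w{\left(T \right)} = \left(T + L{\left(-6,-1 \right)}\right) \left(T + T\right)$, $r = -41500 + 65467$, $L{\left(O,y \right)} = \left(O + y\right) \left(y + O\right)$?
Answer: $20463$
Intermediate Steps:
$L{\left(O,y \right)} = \left(O + y\right)^{2}$ ($L{\left(O,y \right)} = \left(O + y\right) \left(O + y\right) = \left(O + y\right)^{2}$)
$r = 23967$
$X = 24$ ($X = 2 \cdot 12 = 24$)
$w{\left(T \right)} = 2 T \left(49 + T\right)$ ($w{\left(T \right)} = \left(T + \left(-6 - 1\right)^{2}\right) \left(T + T\right) = \left(T + \left(-7\right)^{2}\right) 2 T = \left(T + 49\right) 2 T = \left(49 + T\right) 2 T = 2 T \left(49 + T\right)$)
$r - w{\left(X \right)} = 23967 - 2 \cdot 24 \left(49 + 24\right) = 23967 - 2 \cdot 24 \cdot 73 = 23967 - 3504 = 20463$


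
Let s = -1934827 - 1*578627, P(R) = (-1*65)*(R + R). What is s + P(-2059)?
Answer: -2245784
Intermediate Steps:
P(R) = -130*R
s = -2513454 (s = -1934827 - 578627 = -2513454)
s + P(-2059) = -2513454 - 130*(-2059) = -2513454 + 267670 = -2245784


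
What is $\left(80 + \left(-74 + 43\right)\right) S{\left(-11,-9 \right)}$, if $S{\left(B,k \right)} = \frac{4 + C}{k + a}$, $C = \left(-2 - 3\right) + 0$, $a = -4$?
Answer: $\frac{49}{13} \approx 3.7692$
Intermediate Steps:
$C = -5$ ($C = -5 + 0 = -5$)
$S{\left(B,k \right)} = - \frac{1}{-4 + k}$ ($S{\left(B,k \right)} = \frac{4 - 5}{k - 4} = - \frac{1}{-4 + k}$)
$\left(80 + \left(-74 + 43\right)\right) S{\left(-11,-9 \right)} = \left(80 + \left(-74 + 43\right)\right) \left(- \frac{1}{-4 - 9}\right) = \left(80 - 31\right) \left(- \frac{1}{-13}\right) = 49 \left(\left(-1\right) \left(- \frac{1}{13}\right)\right) = 49 \cdot \frac{1}{13} = \frac{49}{13}$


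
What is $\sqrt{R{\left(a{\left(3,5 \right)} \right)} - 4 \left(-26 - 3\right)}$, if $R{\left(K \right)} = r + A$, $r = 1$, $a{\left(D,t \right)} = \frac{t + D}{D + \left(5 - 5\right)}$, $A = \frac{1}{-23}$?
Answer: $\frac{\sqrt{61870}}{23} \approx 10.815$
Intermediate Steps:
$A = - \frac{1}{23} \approx -0.043478$
$a{\left(D,t \right)} = \frac{D + t}{D}$ ($a{\left(D,t \right)} = \frac{D + t}{D + \left(5 - 5\right)} = \frac{D + t}{D + 0} = \frac{D + t}{D}$)
$R{\left(K \right)} = \frac{22}{23}$ ($R{\left(K \right)} = 1 - \frac{1}{23} = \frac{22}{23}$)
$\sqrt{R{\left(a{\left(3,5 \right)} \right)} - 4 \left(-26 - 3\right)} = \sqrt{\frac{22}{23} - 4 \left(-26 - 3\right)} = \sqrt{\frac{22}{23} - -116} = \sqrt{\frac{22}{23} + 116} = \sqrt{\frac{2690}{23}} = \frac{\sqrt{61870}}{23}$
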